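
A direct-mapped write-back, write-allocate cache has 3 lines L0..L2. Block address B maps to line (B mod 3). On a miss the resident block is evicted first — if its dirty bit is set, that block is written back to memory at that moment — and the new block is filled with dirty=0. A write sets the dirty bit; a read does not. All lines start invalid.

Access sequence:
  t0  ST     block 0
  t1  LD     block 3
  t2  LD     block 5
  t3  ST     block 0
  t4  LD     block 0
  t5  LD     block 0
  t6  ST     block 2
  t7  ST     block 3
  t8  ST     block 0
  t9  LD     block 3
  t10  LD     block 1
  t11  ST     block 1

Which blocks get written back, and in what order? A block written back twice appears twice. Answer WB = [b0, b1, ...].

  0 | W B0 → L0 miss [D]
  1 | R B3 → L0 miss wb→B0 [-]
  2 | R B5 → L2 miss [-]
  3 | W B0 → L0 miss [D]
  4 | R B0 → L0 hit [D]
  5 | R B0 → L0 hit [D]
  6 | W B2 → L2 miss [D]
  7 | W B3 → L0 miss wb→B0 [D]
  8 | W B0 → L0 miss wb→B3 [D]
  9 | R B3 → L0 miss wb→B0 [-]
  10 | R B1 → L1 miss [-]
  11 | W B1 → L1 hit [D]

WB = [0, 0, 3, 0]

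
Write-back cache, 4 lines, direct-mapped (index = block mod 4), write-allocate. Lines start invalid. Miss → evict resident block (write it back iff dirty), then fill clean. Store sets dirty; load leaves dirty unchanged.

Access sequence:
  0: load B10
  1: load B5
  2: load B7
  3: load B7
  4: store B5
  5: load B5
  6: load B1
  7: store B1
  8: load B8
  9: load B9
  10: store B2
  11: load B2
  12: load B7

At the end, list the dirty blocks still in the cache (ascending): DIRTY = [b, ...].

0: R B10 → L2 miss [-]
1: R B5 → L1 miss [-]
2: R B7 → L3 miss [-]
3: R B7 → L3 hit [-]
4: W B5 → L1 hit [D]
5: R B5 → L1 hit [D]
6: R B1 → L1 miss wb→B5 [-]
7: W B1 → L1 hit [D]
8: R B8 → L0 miss [-]
9: R B9 → L1 miss wb→B1 [-]
10: W B2 → L2 miss [D]
11: R B2 → L2 hit [D]
12: R B7 → L3 hit [-]

DIRTY = [2]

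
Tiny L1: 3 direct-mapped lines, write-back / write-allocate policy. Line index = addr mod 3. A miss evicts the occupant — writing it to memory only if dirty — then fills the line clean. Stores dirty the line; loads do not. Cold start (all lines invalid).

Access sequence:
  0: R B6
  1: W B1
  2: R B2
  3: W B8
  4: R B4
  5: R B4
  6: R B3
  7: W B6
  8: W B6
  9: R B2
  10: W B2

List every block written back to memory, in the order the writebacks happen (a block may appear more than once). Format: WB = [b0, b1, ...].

0: R B6 -> L0 miss  d=-]
1: W B1 -> L1 miss  d=D]
2: R B2 -> L2 miss  d=-]
3: W B8 -> L2 miss  d=D]
4: R B4 -> L1 miss wb->B1  d=-]
5: R B4 -> L1 hit  d=-]
6: R B3 -> L0 miss  d=-]
7: W B6 -> L0 miss  d=D]
8: W B6 -> L0 hit  d=D]
9: R B2 -> L2 miss wb->B8  d=-]
10: W B2 -> L2 hit  d=D]

WB = [1, 8]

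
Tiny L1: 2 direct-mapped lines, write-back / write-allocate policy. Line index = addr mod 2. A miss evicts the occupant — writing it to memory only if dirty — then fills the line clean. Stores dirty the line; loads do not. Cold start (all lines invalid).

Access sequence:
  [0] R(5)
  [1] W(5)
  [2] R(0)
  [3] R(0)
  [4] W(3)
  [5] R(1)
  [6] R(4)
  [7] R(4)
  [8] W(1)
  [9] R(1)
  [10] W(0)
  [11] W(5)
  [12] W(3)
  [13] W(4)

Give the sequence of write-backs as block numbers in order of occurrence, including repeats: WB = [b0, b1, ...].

  0 | R B5 → L1 miss [-]
  1 | W B5 → L1 hit [D]
  2 | R B0 → L0 miss [-]
  3 | R B0 → L0 hit [-]
  4 | W B3 → L1 miss wb→B5 [D]
  5 | R B1 → L1 miss wb→B3 [-]
  6 | R B4 → L0 miss [-]
  7 | R B4 → L0 hit [-]
  8 | W B1 → L1 hit [D]
  9 | R B1 → L1 hit [D]
  10 | W B0 → L0 miss [D]
  11 | W B5 → L1 miss wb→B1 [D]
  12 | W B3 → L1 miss wb→B5 [D]
  13 | W B4 → L0 miss wb→B0 [D]

WB = [5, 3, 1, 5, 0]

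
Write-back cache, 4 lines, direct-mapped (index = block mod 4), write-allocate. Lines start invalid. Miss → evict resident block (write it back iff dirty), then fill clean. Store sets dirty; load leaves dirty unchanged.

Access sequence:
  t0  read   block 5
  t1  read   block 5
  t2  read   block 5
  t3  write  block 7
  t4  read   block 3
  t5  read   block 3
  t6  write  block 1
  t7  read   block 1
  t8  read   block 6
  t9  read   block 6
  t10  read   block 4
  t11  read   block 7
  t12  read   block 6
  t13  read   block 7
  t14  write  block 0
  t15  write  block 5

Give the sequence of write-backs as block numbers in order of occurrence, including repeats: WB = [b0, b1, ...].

0: R B5 → L1 miss [-]
1: R B5 → L1 hit [-]
2: R B5 → L1 hit [-]
3: W B7 → L3 miss [D]
4: R B3 → L3 miss wb→B7 [-]
5: R B3 → L3 hit [-]
6: W B1 → L1 miss [D]
7: R B1 → L1 hit [D]
8: R B6 → L2 miss [-]
9: R B6 → L2 hit [-]
10: R B4 → L0 miss [-]
11: R B7 → L3 miss [-]
12: R B6 → L2 hit [-]
13: R B7 → L3 hit [-]
14: W B0 → L0 miss [D]
15: W B5 → L1 miss wb→B1 [D]

WB = [7, 1]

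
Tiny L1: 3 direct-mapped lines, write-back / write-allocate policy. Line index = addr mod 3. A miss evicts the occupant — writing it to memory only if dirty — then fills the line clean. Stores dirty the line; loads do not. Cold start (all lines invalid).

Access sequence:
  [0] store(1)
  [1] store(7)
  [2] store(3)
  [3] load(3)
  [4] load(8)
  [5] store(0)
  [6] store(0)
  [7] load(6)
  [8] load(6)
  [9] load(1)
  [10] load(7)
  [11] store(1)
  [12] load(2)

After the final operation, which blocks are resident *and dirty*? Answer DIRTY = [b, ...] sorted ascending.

0: W B1 → L1 miss [D]
1: W B7 → L1 miss wb→B1 [D]
2: W B3 → L0 miss [D]
3: R B3 → L0 hit [D]
4: R B8 → L2 miss [-]
5: W B0 → L0 miss wb→B3 [D]
6: W B0 → L0 hit [D]
7: R B6 → L0 miss wb→B0 [-]
8: R B6 → L0 hit [-]
9: R B1 → L1 miss wb→B7 [-]
10: R B7 → L1 miss [-]
11: W B1 → L1 miss [D]
12: R B2 → L2 miss [-]

DIRTY = [1]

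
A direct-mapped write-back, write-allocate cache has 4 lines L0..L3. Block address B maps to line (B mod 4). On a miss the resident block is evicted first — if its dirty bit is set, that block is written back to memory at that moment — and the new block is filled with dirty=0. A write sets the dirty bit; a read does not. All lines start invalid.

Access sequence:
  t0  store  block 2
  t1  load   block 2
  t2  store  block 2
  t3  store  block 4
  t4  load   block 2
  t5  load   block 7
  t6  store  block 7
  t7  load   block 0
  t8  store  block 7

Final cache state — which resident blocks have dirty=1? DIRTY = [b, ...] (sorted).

DIRTY = [2, 7]

0: W B2 → L2 miss [D]
1: R B2 → L2 hit [D]
2: W B2 → L2 hit [D]
3: W B4 → L0 miss [D]
4: R B2 → L2 hit [D]
5: R B7 → L3 miss [-]
6: W B7 → L3 hit [D]
7: R B0 → L0 miss wb→B4 [-]
8: W B7 → L3 hit [D]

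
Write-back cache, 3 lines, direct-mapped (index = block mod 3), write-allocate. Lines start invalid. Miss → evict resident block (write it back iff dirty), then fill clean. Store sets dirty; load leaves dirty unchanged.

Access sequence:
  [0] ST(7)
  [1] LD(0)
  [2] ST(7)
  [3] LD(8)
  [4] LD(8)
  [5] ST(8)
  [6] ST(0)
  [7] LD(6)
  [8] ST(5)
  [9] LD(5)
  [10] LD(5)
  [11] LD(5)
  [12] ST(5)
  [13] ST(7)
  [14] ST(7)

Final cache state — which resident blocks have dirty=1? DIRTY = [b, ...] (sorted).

  0 | W B7 → L1 miss [D]
  1 | R B0 → L0 miss [-]
  2 | W B7 → L1 hit [D]
  3 | R B8 → L2 miss [-]
  4 | R B8 → L2 hit [-]
  5 | W B8 → L2 hit [D]
  6 | W B0 → L0 hit [D]
  7 | R B6 → L0 miss wb→B0 [-]
  8 | W B5 → L2 miss wb→B8 [D]
  9 | R B5 → L2 hit [D]
  10 | R B5 → L2 hit [D]
  11 | R B5 → L2 hit [D]
  12 | W B5 → L2 hit [D]
  13 | W B7 → L1 hit [D]
  14 | W B7 → L1 hit [D]

DIRTY = [5, 7]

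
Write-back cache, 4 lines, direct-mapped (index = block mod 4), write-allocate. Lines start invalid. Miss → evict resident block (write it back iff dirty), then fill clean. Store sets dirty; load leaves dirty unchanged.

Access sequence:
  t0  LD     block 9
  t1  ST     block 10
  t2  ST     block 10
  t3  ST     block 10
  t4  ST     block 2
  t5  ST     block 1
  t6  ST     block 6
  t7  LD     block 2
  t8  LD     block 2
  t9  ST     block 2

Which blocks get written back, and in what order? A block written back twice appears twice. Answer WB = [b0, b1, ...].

WB = [10, 2, 6]

  0 | R B9 → L1 miss [-]
  1 | W B10 → L2 miss [D]
  2 | W B10 → L2 hit [D]
  3 | W B10 → L2 hit [D]
  4 | W B2 → L2 miss wb→B10 [D]
  5 | W B1 → L1 miss [D]
  6 | W B6 → L2 miss wb→B2 [D]
  7 | R B2 → L2 miss wb→B6 [-]
  8 | R B2 → L2 hit [-]
  9 | W B2 → L2 hit [D]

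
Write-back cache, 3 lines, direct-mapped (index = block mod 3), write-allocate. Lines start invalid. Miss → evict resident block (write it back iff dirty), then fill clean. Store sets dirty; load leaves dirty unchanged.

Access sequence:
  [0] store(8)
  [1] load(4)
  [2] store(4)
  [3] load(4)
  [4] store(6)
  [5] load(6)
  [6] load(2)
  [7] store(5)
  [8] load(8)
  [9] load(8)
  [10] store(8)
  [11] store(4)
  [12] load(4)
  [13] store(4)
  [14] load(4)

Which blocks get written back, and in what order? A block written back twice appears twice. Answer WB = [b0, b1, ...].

0: W B8 -> L2 miss  d=D]
1: R B4 -> L1 miss  d=-]
2: W B4 -> L1 hit  d=D]
3: R B4 -> L1 hit  d=D]
4: W B6 -> L0 miss  d=D]
5: R B6 -> L0 hit  d=D]
6: R B2 -> L2 miss wb->B8  d=-]
7: W B5 -> L2 miss  d=D]
8: R B8 -> L2 miss wb->B5  d=-]
9: R B8 -> L2 hit  d=-]
10: W B8 -> L2 hit  d=D]
11: W B4 -> L1 hit  d=D]
12: R B4 -> L1 hit  d=D]
13: W B4 -> L1 hit  d=D]
14: R B4 -> L1 hit  d=D]

WB = [8, 5]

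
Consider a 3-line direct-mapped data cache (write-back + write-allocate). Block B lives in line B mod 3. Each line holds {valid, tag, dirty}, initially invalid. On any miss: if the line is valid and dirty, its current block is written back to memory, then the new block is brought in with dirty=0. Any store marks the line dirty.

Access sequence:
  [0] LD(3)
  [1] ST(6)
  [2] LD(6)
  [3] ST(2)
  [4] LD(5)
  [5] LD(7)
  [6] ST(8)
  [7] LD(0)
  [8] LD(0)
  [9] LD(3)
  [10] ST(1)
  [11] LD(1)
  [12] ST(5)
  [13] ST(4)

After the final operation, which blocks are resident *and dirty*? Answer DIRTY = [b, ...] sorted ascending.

  0 | R B3 → L0 miss [-]
  1 | W B6 → L0 miss [D]
  2 | R B6 → L0 hit [D]
  3 | W B2 → L2 miss [D]
  4 | R B5 → L2 miss wb→B2 [-]
  5 | R B7 → L1 miss [-]
  6 | W B8 → L2 miss [D]
  7 | R B0 → L0 miss wb→B6 [-]
  8 | R B0 → L0 hit [-]
  9 | R B3 → L0 miss [-]
  10 | W B1 → L1 miss [D]
  11 | R B1 → L1 hit [D]
  12 | W B5 → L2 miss wb→B8 [D]
  13 | W B4 → L1 miss wb→B1 [D]

DIRTY = [4, 5]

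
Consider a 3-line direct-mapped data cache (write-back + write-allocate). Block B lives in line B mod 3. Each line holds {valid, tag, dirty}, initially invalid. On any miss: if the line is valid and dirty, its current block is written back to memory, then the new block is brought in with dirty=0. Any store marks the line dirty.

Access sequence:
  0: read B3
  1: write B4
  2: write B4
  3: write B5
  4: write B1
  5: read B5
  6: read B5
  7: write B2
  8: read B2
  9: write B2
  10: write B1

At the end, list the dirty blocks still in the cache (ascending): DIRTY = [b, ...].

DIRTY = [1, 2]

0: R B3 → L0 miss [-]
1: W B4 → L1 miss [D]
2: W B4 → L1 hit [D]
3: W B5 → L2 miss [D]
4: W B1 → L1 miss wb→B4 [D]
5: R B5 → L2 hit [D]
6: R B5 → L2 hit [D]
7: W B2 → L2 miss wb→B5 [D]
8: R B2 → L2 hit [D]
9: W B2 → L2 hit [D]
10: W B1 → L1 hit [D]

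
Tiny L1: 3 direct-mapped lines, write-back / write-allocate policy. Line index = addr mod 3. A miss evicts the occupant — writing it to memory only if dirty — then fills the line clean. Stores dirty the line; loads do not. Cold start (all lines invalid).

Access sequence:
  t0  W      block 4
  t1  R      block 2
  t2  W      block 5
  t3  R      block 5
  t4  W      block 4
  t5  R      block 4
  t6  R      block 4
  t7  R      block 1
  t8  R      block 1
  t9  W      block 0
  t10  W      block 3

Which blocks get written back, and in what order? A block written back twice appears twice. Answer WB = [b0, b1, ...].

0: W B4 -> L1 miss  d=D]
1: R B2 -> L2 miss  d=-]
2: W B5 -> L2 miss  d=D]
3: R B5 -> L2 hit  d=D]
4: W B4 -> L1 hit  d=D]
5: R B4 -> L1 hit  d=D]
6: R B4 -> L1 hit  d=D]
7: R B1 -> L1 miss wb->B4  d=-]
8: R B1 -> L1 hit  d=-]
9: W B0 -> L0 miss  d=D]
10: W B3 -> L0 miss wb->B0  d=D]

WB = [4, 0]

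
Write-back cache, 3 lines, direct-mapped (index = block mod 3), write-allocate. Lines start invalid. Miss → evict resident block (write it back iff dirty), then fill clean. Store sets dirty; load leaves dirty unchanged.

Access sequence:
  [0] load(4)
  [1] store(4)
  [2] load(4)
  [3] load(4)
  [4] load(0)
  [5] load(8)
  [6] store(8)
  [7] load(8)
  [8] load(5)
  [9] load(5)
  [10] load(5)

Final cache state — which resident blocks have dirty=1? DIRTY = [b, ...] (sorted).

DIRTY = [4]

0: R B4 -> L1 miss  d=-]
1: W B4 -> L1 hit  d=D]
2: R B4 -> L1 hit  d=D]
3: R B4 -> L1 hit  d=D]
4: R B0 -> L0 miss  d=-]
5: R B8 -> L2 miss  d=-]
6: W B8 -> L2 hit  d=D]
7: R B8 -> L2 hit  d=D]
8: R B5 -> L2 miss wb->B8  d=-]
9: R B5 -> L2 hit  d=-]
10: R B5 -> L2 hit  d=-]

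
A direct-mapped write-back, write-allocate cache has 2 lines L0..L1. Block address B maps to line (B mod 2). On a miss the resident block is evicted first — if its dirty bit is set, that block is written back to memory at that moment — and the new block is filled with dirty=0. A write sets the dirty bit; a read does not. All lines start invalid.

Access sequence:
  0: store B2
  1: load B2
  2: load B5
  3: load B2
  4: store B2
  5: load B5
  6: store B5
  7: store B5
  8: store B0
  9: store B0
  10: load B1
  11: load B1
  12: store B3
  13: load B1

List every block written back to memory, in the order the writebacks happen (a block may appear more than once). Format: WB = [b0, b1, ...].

WB = [2, 5, 3]

  0 | W B2 → L0 miss [D]
  1 | R B2 → L0 hit [D]
  2 | R B5 → L1 miss [-]
  3 | R B2 → L0 hit [D]
  4 | W B2 → L0 hit [D]
  5 | R B5 → L1 hit [-]
  6 | W B5 → L1 hit [D]
  7 | W B5 → L1 hit [D]
  8 | W B0 → L0 miss wb→B2 [D]
  9 | W B0 → L0 hit [D]
  10 | R B1 → L1 miss wb→B5 [-]
  11 | R B1 → L1 hit [-]
  12 | W B3 → L1 miss [D]
  13 | R B1 → L1 miss wb→B3 [-]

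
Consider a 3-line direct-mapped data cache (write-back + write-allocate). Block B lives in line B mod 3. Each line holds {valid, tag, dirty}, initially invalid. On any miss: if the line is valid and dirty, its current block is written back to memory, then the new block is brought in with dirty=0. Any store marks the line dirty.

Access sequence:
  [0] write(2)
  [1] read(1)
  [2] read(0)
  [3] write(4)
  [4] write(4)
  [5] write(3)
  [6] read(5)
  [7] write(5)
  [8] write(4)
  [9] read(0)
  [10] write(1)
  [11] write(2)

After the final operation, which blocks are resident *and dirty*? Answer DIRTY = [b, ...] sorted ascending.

DIRTY = [1, 2]

  0 | W B2 → L2 miss [D]
  1 | R B1 → L1 miss [-]
  2 | R B0 → L0 miss [-]
  3 | W B4 → L1 miss [D]
  4 | W B4 → L1 hit [D]
  5 | W B3 → L0 miss [D]
  6 | R B5 → L2 miss wb→B2 [-]
  7 | W B5 → L2 hit [D]
  8 | W B4 → L1 hit [D]
  9 | R B0 → L0 miss wb→B3 [-]
  10 | W B1 → L1 miss wb→B4 [D]
  11 | W B2 → L2 miss wb→B5 [D]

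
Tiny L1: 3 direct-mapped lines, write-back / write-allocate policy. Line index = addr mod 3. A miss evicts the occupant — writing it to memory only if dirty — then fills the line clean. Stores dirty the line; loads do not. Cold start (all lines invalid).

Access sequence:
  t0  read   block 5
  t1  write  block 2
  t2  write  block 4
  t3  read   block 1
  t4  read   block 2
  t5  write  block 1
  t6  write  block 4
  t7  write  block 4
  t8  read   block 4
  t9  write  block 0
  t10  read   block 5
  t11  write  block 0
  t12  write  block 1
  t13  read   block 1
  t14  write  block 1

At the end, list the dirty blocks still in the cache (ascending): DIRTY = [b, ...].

DIRTY = [0, 1]

0: R B5 → L2 miss [-]
1: W B2 → L2 miss [D]
2: W B4 → L1 miss [D]
3: R B1 → L1 miss wb→B4 [-]
4: R B2 → L2 hit [D]
5: W B1 → L1 hit [D]
6: W B4 → L1 miss wb→B1 [D]
7: W B4 → L1 hit [D]
8: R B4 → L1 hit [D]
9: W B0 → L0 miss [D]
10: R B5 → L2 miss wb→B2 [-]
11: W B0 → L0 hit [D]
12: W B1 → L1 miss wb→B4 [D]
13: R B1 → L1 hit [D]
14: W B1 → L1 hit [D]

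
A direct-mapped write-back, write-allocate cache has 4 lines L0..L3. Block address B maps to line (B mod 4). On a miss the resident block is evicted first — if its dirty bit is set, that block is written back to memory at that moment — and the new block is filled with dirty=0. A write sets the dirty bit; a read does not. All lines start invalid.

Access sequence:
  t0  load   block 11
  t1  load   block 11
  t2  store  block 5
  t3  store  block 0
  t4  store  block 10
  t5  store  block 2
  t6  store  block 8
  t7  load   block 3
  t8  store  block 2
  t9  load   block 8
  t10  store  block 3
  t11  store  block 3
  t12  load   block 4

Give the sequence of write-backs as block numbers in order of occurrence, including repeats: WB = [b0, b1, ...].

  0 | R B11 → L3 miss [-]
  1 | R B11 → L3 hit [-]
  2 | W B5 → L1 miss [D]
  3 | W B0 → L0 miss [D]
  4 | W B10 → L2 miss [D]
  5 | W B2 → L2 miss wb→B10 [D]
  6 | W B8 → L0 miss wb→B0 [D]
  7 | R B3 → L3 miss [-]
  8 | W B2 → L2 hit [D]
  9 | R B8 → L0 hit [D]
  10 | W B3 → L3 hit [D]
  11 | W B3 → L3 hit [D]
  12 | R B4 → L0 miss wb→B8 [-]

WB = [10, 0, 8]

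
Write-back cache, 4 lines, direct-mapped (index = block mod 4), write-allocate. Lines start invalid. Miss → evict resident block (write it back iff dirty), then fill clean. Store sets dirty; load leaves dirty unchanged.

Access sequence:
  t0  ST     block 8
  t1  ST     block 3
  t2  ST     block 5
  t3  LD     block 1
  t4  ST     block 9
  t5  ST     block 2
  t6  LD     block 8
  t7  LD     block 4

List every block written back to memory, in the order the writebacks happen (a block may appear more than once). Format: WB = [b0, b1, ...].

  0 | W B8 → L0 miss [D]
  1 | W B3 → L3 miss [D]
  2 | W B5 → L1 miss [D]
  3 | R B1 → L1 miss wb→B5 [-]
  4 | W B9 → L1 miss [D]
  5 | W B2 → L2 miss [D]
  6 | R B8 → L0 hit [D]
  7 | R B4 → L0 miss wb→B8 [-]

WB = [5, 8]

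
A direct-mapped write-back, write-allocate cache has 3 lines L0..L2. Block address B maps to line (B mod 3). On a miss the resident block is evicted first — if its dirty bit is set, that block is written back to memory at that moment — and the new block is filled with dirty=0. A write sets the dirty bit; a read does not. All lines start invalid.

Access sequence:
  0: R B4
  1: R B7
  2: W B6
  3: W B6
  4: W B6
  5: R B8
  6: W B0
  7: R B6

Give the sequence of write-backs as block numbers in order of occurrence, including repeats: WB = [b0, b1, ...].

0: R B4 -> L1 miss  d=-]
1: R B7 -> L1 miss  d=-]
2: W B6 -> L0 miss  d=D]
3: W B6 -> L0 hit  d=D]
4: W B6 -> L0 hit  d=D]
5: R B8 -> L2 miss  d=-]
6: W B0 -> L0 miss wb->B6  d=D]
7: R B6 -> L0 miss wb->B0  d=-]

WB = [6, 0]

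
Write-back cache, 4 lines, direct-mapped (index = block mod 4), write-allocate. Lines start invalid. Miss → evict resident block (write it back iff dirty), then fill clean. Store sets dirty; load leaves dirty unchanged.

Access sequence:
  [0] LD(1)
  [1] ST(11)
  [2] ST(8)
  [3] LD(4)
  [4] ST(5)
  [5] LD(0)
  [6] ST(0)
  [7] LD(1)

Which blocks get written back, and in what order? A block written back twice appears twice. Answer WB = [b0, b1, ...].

0: R B1 -> L1 miss  d=-]
1: W B11 -> L3 miss  d=D]
2: W B8 -> L0 miss  d=D]
3: R B4 -> L0 miss wb->B8  d=-]
4: W B5 -> L1 miss  d=D]
5: R B0 -> L0 miss  d=-]
6: W B0 -> L0 hit  d=D]
7: R B1 -> L1 miss wb->B5  d=-]

WB = [8, 5]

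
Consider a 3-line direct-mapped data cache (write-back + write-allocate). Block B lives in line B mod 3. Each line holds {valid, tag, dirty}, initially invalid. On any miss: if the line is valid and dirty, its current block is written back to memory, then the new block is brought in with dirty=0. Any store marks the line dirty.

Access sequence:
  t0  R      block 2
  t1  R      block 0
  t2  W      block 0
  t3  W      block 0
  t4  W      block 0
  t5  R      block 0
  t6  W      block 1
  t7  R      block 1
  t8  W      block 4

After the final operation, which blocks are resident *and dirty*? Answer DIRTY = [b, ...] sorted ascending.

0: R B2 -> L2 miss  d=-]
1: R B0 -> L0 miss  d=-]
2: W B0 -> L0 hit  d=D]
3: W B0 -> L0 hit  d=D]
4: W B0 -> L0 hit  d=D]
5: R B0 -> L0 hit  d=D]
6: W B1 -> L1 miss  d=D]
7: R B1 -> L1 hit  d=D]
8: W B4 -> L1 miss wb->B1  d=D]

DIRTY = [0, 4]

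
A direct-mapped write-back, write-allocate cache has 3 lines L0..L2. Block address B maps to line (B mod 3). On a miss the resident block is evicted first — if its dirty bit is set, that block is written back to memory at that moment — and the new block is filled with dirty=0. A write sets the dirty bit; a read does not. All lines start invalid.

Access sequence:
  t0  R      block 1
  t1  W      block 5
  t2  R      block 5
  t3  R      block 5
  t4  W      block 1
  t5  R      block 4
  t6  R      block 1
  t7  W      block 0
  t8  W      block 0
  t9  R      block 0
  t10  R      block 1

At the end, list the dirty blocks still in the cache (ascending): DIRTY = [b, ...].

  0 | R B1 → L1 miss [-]
  1 | W B5 → L2 miss [D]
  2 | R B5 → L2 hit [D]
  3 | R B5 → L2 hit [D]
  4 | W B1 → L1 hit [D]
  5 | R B4 → L1 miss wb→B1 [-]
  6 | R B1 → L1 miss [-]
  7 | W B0 → L0 miss [D]
  8 | W B0 → L0 hit [D]
  9 | R B0 → L0 hit [D]
  10 | R B1 → L1 hit [-]

DIRTY = [0, 5]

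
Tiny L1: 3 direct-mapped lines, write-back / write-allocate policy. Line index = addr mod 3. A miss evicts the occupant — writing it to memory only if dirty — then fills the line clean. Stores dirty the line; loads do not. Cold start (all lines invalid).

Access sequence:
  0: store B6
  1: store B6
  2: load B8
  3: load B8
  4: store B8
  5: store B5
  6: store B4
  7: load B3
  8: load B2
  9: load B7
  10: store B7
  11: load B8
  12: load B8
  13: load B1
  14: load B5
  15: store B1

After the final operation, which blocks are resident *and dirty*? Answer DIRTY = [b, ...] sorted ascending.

DIRTY = [1]

0: W B6 -> L0 miss  d=D]
1: W B6 -> L0 hit  d=D]
2: R B8 -> L2 miss  d=-]
3: R B8 -> L2 hit  d=-]
4: W B8 -> L2 hit  d=D]
5: W B5 -> L2 miss wb->B8  d=D]
6: W B4 -> L1 miss  d=D]
7: R B3 -> L0 miss wb->B6  d=-]
8: R B2 -> L2 miss wb->B5  d=-]
9: R B7 -> L1 miss wb->B4  d=-]
10: W B7 -> L1 hit  d=D]
11: R B8 -> L2 miss  d=-]
12: R B8 -> L2 hit  d=-]
13: R B1 -> L1 miss wb->B7  d=-]
14: R B5 -> L2 miss  d=-]
15: W B1 -> L1 hit  d=D]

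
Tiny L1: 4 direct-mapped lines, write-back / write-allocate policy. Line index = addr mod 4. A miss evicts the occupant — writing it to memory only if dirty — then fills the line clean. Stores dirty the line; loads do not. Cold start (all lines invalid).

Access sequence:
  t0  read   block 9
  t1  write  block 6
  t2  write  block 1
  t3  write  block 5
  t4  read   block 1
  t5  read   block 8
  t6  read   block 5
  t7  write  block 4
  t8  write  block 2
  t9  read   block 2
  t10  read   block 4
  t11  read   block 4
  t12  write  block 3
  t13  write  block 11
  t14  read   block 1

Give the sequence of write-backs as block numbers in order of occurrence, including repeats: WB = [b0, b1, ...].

  0 | R B9 → L1 miss [-]
  1 | W B6 → L2 miss [D]
  2 | W B1 → L1 miss [D]
  3 | W B5 → L1 miss wb→B1 [D]
  4 | R B1 → L1 miss wb→B5 [-]
  5 | R B8 → L0 miss [-]
  6 | R B5 → L1 miss [-]
  7 | W B4 → L0 miss [D]
  8 | W B2 → L2 miss wb→B6 [D]
  9 | R B2 → L2 hit [D]
  10 | R B4 → L0 hit [D]
  11 | R B4 → L0 hit [D]
  12 | W B3 → L3 miss [D]
  13 | W B11 → L3 miss wb→B3 [D]
  14 | R B1 → L1 miss [-]

WB = [1, 5, 6, 3]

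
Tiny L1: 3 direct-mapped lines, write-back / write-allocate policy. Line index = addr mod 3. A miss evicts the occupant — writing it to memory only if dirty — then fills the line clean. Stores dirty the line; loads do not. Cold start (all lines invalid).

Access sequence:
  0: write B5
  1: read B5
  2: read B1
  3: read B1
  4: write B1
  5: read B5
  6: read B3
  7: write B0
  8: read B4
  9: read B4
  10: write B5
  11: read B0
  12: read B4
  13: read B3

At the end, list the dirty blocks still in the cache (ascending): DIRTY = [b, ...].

DIRTY = [5]

  0 | W B5 → L2 miss [D]
  1 | R B5 → L2 hit [D]
  2 | R B1 → L1 miss [-]
  3 | R B1 → L1 hit [-]
  4 | W B1 → L1 hit [D]
  5 | R B5 → L2 hit [D]
  6 | R B3 → L0 miss [-]
  7 | W B0 → L0 miss [D]
  8 | R B4 → L1 miss wb→B1 [-]
  9 | R B4 → L1 hit [-]
  10 | W B5 → L2 hit [D]
  11 | R B0 → L0 hit [D]
  12 | R B4 → L1 hit [-]
  13 | R B3 → L0 miss wb→B0 [-]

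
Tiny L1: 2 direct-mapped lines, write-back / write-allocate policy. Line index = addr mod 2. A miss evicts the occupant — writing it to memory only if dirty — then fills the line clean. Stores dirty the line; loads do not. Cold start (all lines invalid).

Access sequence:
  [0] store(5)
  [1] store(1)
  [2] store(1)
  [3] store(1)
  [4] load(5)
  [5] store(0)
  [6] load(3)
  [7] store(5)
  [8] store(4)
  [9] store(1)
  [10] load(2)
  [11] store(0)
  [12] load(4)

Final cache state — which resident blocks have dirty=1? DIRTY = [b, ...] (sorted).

0: W B5 → L1 miss [D]
1: W B1 → L1 miss wb→B5 [D]
2: W B1 → L1 hit [D]
3: W B1 → L1 hit [D]
4: R B5 → L1 miss wb→B1 [-]
5: W B0 → L0 miss [D]
6: R B3 → L1 miss [-]
7: W B5 → L1 miss [D]
8: W B4 → L0 miss wb→B0 [D]
9: W B1 → L1 miss wb→B5 [D]
10: R B2 → L0 miss wb→B4 [-]
11: W B0 → L0 miss [D]
12: R B4 → L0 miss wb→B0 [-]

DIRTY = [1]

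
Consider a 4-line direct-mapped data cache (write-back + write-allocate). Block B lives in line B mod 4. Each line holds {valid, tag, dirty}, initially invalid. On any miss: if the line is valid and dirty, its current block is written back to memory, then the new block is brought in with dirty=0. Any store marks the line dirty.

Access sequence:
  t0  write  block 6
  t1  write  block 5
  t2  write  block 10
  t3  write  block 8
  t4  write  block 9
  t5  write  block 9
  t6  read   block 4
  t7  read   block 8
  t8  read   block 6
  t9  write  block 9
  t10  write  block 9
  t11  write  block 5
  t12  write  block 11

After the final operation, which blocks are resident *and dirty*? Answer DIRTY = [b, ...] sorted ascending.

0: W B6 -> L2 miss  d=D]
1: W B5 -> L1 miss  d=D]
2: W B10 -> L2 miss wb->B6  d=D]
3: W B8 -> L0 miss  d=D]
4: W B9 -> L1 miss wb->B5  d=D]
5: W B9 -> L1 hit  d=D]
6: R B4 -> L0 miss wb->B8  d=-]
7: R B8 -> L0 miss  d=-]
8: R B6 -> L2 miss wb->B10  d=-]
9: W B9 -> L1 hit  d=D]
10: W B9 -> L1 hit  d=D]
11: W B5 -> L1 miss wb->B9  d=D]
12: W B11 -> L3 miss  d=D]

DIRTY = [5, 11]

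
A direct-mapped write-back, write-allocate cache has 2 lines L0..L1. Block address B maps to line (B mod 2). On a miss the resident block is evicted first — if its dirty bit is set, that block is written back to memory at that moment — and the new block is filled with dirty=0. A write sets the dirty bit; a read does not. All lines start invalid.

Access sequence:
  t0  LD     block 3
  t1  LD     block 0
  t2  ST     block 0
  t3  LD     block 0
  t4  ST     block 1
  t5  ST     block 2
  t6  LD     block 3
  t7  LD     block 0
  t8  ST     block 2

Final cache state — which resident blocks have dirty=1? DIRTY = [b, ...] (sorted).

DIRTY = [2]

0: R B3 → L1 miss [-]
1: R B0 → L0 miss [-]
2: W B0 → L0 hit [D]
3: R B0 → L0 hit [D]
4: W B1 → L1 miss [D]
5: W B2 → L0 miss wb→B0 [D]
6: R B3 → L1 miss wb→B1 [-]
7: R B0 → L0 miss wb→B2 [-]
8: W B2 → L0 miss [D]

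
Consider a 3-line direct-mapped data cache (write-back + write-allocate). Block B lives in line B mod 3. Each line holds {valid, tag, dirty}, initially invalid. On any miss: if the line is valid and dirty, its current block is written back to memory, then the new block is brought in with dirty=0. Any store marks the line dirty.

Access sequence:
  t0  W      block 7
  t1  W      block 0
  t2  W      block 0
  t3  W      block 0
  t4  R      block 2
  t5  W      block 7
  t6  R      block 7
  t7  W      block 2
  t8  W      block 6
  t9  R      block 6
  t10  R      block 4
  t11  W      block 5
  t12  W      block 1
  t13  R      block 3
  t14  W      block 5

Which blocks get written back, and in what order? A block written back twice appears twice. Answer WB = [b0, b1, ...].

WB = [0, 7, 2, 6]

  0 | W B7 → L1 miss [D]
  1 | W B0 → L0 miss [D]
  2 | W B0 → L0 hit [D]
  3 | W B0 → L0 hit [D]
  4 | R B2 → L2 miss [-]
  5 | W B7 → L1 hit [D]
  6 | R B7 → L1 hit [D]
  7 | W B2 → L2 hit [D]
  8 | W B6 → L0 miss wb→B0 [D]
  9 | R B6 → L0 hit [D]
  10 | R B4 → L1 miss wb→B7 [-]
  11 | W B5 → L2 miss wb→B2 [D]
  12 | W B1 → L1 miss [D]
  13 | R B3 → L0 miss wb→B6 [-]
  14 | W B5 → L2 hit [D]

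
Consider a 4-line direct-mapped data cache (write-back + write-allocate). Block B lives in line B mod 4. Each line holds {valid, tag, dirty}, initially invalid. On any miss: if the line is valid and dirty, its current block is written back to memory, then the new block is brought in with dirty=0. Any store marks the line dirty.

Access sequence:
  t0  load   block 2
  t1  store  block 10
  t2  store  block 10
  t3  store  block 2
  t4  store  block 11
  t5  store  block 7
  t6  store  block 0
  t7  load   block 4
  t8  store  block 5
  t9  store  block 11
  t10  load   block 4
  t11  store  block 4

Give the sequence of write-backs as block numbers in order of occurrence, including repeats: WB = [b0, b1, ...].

WB = [10, 11, 0, 7]

0: R B2 -> L2 miss  d=-]
1: W B10 -> L2 miss  d=D]
2: W B10 -> L2 hit  d=D]
3: W B2 -> L2 miss wb->B10  d=D]
4: W B11 -> L3 miss  d=D]
5: W B7 -> L3 miss wb->B11  d=D]
6: W B0 -> L0 miss  d=D]
7: R B4 -> L0 miss wb->B0  d=-]
8: W B5 -> L1 miss  d=D]
9: W B11 -> L3 miss wb->B7  d=D]
10: R B4 -> L0 hit  d=-]
11: W B4 -> L0 hit  d=D]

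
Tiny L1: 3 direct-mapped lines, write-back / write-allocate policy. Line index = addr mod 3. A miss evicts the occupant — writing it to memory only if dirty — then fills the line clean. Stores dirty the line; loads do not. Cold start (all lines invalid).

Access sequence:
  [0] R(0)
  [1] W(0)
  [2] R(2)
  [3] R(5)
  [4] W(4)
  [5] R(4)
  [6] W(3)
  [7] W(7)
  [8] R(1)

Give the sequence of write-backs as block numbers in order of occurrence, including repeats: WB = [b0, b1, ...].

WB = [0, 4, 7]

0: R B0 -> L0 miss  d=-]
1: W B0 -> L0 hit  d=D]
2: R B2 -> L2 miss  d=-]
3: R B5 -> L2 miss  d=-]
4: W B4 -> L1 miss  d=D]
5: R B4 -> L1 hit  d=D]
6: W B3 -> L0 miss wb->B0  d=D]
7: W B7 -> L1 miss wb->B4  d=D]
8: R B1 -> L1 miss wb->B7  d=-]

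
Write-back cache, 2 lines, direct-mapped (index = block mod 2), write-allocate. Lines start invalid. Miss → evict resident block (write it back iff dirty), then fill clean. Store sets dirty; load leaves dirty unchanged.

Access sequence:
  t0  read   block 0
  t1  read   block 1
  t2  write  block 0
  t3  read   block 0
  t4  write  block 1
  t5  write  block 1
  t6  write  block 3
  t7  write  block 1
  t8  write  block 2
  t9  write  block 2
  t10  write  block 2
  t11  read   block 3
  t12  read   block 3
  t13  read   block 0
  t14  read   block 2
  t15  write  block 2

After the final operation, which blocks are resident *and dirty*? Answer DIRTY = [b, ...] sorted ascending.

0: R B0 → L0 miss [-]
1: R B1 → L1 miss [-]
2: W B0 → L0 hit [D]
3: R B0 → L0 hit [D]
4: W B1 → L1 hit [D]
5: W B1 → L1 hit [D]
6: W B3 → L1 miss wb→B1 [D]
7: W B1 → L1 miss wb→B3 [D]
8: W B2 → L0 miss wb→B0 [D]
9: W B2 → L0 hit [D]
10: W B2 → L0 hit [D]
11: R B3 → L1 miss wb→B1 [-]
12: R B3 → L1 hit [-]
13: R B0 → L0 miss wb→B2 [-]
14: R B2 → L0 miss [-]
15: W B2 → L0 hit [D]

DIRTY = [2]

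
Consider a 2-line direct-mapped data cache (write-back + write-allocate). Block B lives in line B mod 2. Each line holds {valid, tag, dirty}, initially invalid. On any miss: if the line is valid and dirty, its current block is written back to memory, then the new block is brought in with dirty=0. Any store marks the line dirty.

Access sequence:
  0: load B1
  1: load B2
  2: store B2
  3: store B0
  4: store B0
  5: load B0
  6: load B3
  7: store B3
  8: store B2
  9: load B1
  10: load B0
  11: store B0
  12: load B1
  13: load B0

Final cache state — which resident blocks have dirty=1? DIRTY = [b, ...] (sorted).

0: R B1 -> L1 miss  d=-]
1: R B2 -> L0 miss  d=-]
2: W B2 -> L0 hit  d=D]
3: W B0 -> L0 miss wb->B2  d=D]
4: W B0 -> L0 hit  d=D]
5: R B0 -> L0 hit  d=D]
6: R B3 -> L1 miss  d=-]
7: W B3 -> L1 hit  d=D]
8: W B2 -> L0 miss wb->B0  d=D]
9: R B1 -> L1 miss wb->B3  d=-]
10: R B0 -> L0 miss wb->B2  d=-]
11: W B0 -> L0 hit  d=D]
12: R B1 -> L1 hit  d=-]
13: R B0 -> L0 hit  d=D]

DIRTY = [0]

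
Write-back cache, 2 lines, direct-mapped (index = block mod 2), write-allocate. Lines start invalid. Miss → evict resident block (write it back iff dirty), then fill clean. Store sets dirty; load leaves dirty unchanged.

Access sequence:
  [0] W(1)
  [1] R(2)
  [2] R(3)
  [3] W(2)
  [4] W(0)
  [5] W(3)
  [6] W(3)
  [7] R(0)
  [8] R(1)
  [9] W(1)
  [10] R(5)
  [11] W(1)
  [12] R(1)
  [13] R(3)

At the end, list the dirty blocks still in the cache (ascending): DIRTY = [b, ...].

  0 | W B1 → L1 miss [D]
  1 | R B2 → L0 miss [-]
  2 | R B3 → L1 miss wb→B1 [-]
  3 | W B2 → L0 hit [D]
  4 | W B0 → L0 miss wb→B2 [D]
  5 | W B3 → L1 hit [D]
  6 | W B3 → L1 hit [D]
  7 | R B0 → L0 hit [D]
  8 | R B1 → L1 miss wb→B3 [-]
  9 | W B1 → L1 hit [D]
  10 | R B5 → L1 miss wb→B1 [-]
  11 | W B1 → L1 miss [D]
  12 | R B1 → L1 hit [D]
  13 | R B3 → L1 miss wb→B1 [-]

DIRTY = [0]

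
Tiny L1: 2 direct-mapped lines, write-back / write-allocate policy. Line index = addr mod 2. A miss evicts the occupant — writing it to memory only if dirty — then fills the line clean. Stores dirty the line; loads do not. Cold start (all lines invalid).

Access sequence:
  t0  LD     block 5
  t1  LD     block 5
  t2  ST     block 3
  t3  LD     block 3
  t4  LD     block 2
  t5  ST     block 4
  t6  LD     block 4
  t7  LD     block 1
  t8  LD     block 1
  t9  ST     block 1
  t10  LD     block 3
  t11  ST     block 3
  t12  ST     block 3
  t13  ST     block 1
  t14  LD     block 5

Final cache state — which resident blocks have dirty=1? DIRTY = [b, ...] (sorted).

DIRTY = [4]

0: R B5 -> L1 miss  d=-]
1: R B5 -> L1 hit  d=-]
2: W B3 -> L1 miss  d=D]
3: R B3 -> L1 hit  d=D]
4: R B2 -> L0 miss  d=-]
5: W B4 -> L0 miss  d=D]
6: R B4 -> L0 hit  d=D]
7: R B1 -> L1 miss wb->B3  d=-]
8: R B1 -> L1 hit  d=-]
9: W B1 -> L1 hit  d=D]
10: R B3 -> L1 miss wb->B1  d=-]
11: W B3 -> L1 hit  d=D]
12: W B3 -> L1 hit  d=D]
13: W B1 -> L1 miss wb->B3  d=D]
14: R B5 -> L1 miss wb->B1  d=-]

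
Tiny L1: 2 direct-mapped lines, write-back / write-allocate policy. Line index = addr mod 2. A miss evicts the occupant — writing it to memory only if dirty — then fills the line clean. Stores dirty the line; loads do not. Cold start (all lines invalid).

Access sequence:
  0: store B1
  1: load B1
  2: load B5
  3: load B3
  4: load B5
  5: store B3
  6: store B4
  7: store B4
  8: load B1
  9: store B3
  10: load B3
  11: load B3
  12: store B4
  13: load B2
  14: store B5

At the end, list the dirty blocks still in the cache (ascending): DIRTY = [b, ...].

0: W B1 -> L1 miss  d=D]
1: R B1 -> L1 hit  d=D]
2: R B5 -> L1 miss wb->B1  d=-]
3: R B3 -> L1 miss  d=-]
4: R B5 -> L1 miss  d=-]
5: W B3 -> L1 miss  d=D]
6: W B4 -> L0 miss  d=D]
7: W B4 -> L0 hit  d=D]
8: R B1 -> L1 miss wb->B3  d=-]
9: W B3 -> L1 miss  d=D]
10: R B3 -> L1 hit  d=D]
11: R B3 -> L1 hit  d=D]
12: W B4 -> L0 hit  d=D]
13: R B2 -> L0 miss wb->B4  d=-]
14: W B5 -> L1 miss wb->B3  d=D]

DIRTY = [5]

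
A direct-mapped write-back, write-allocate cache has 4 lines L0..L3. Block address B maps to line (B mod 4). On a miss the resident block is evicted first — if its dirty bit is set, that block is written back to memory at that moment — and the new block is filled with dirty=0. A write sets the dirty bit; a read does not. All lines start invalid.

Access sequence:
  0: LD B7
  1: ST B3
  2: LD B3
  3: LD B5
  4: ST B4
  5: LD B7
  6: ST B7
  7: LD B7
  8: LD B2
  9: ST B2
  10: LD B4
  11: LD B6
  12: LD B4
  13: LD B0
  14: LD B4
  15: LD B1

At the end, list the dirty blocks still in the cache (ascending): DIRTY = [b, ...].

  0 | R B7 → L3 miss [-]
  1 | W B3 → L3 miss [D]
  2 | R B3 → L3 hit [D]
  3 | R B5 → L1 miss [-]
  4 | W B4 → L0 miss [D]
  5 | R B7 → L3 miss wb→B3 [-]
  6 | W B7 → L3 hit [D]
  7 | R B7 → L3 hit [D]
  8 | R B2 → L2 miss [-]
  9 | W B2 → L2 hit [D]
  10 | R B4 → L0 hit [D]
  11 | R B6 → L2 miss wb→B2 [-]
  12 | R B4 → L0 hit [D]
  13 | R B0 → L0 miss wb→B4 [-]
  14 | R B4 → L0 miss [-]
  15 | R B1 → L1 miss [-]

DIRTY = [7]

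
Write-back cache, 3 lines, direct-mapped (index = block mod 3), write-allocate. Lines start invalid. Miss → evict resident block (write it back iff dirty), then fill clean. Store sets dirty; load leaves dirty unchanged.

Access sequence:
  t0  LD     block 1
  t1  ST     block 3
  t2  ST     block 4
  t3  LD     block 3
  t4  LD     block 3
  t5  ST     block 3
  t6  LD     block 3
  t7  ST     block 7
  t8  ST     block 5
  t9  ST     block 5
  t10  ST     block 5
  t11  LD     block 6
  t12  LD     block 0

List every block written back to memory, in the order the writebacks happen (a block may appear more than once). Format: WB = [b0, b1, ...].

0: R B1 -> L1 miss  d=-]
1: W B3 -> L0 miss  d=D]
2: W B4 -> L1 miss  d=D]
3: R B3 -> L0 hit  d=D]
4: R B3 -> L0 hit  d=D]
5: W B3 -> L0 hit  d=D]
6: R B3 -> L0 hit  d=D]
7: W B7 -> L1 miss wb->B4  d=D]
8: W B5 -> L2 miss  d=D]
9: W B5 -> L2 hit  d=D]
10: W B5 -> L2 hit  d=D]
11: R B6 -> L0 miss wb->B3  d=-]
12: R B0 -> L0 miss  d=-]

WB = [4, 3]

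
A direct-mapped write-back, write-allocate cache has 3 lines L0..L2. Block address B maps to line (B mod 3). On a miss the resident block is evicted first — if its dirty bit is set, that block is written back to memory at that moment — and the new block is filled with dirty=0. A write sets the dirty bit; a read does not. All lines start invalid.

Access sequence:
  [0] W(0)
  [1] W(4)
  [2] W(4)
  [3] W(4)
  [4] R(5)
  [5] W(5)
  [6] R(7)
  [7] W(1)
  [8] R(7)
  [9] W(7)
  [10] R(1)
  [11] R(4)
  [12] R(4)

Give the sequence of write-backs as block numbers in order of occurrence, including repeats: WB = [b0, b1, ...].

WB = [4, 1, 7]

  0 | W B0 → L0 miss [D]
  1 | W B4 → L1 miss [D]
  2 | W B4 → L1 hit [D]
  3 | W B4 → L1 hit [D]
  4 | R B5 → L2 miss [-]
  5 | W B5 → L2 hit [D]
  6 | R B7 → L1 miss wb→B4 [-]
  7 | W B1 → L1 miss [D]
  8 | R B7 → L1 miss wb→B1 [-]
  9 | W B7 → L1 hit [D]
  10 | R B1 → L1 miss wb→B7 [-]
  11 | R B4 → L1 miss [-]
  12 | R B4 → L1 hit [-]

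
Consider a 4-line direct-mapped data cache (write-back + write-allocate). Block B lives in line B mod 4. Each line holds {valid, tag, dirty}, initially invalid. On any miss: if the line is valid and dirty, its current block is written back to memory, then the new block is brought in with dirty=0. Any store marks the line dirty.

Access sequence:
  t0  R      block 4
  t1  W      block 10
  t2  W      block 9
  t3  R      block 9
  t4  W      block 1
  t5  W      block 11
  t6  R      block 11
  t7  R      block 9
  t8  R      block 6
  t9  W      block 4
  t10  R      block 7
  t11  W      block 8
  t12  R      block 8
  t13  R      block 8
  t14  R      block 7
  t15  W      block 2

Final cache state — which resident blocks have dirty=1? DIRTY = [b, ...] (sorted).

DIRTY = [2, 8]

  0 | R B4 → L0 miss [-]
  1 | W B10 → L2 miss [D]
  2 | W B9 → L1 miss [D]
  3 | R B9 → L1 hit [D]
  4 | W B1 → L1 miss wb→B9 [D]
  5 | W B11 → L3 miss [D]
  6 | R B11 → L3 hit [D]
  7 | R B9 → L1 miss wb→B1 [-]
  8 | R B6 → L2 miss wb→B10 [-]
  9 | W B4 → L0 hit [D]
  10 | R B7 → L3 miss wb→B11 [-]
  11 | W B8 → L0 miss wb→B4 [D]
  12 | R B8 → L0 hit [D]
  13 | R B8 → L0 hit [D]
  14 | R B7 → L3 hit [-]
  15 | W B2 → L2 miss [D]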